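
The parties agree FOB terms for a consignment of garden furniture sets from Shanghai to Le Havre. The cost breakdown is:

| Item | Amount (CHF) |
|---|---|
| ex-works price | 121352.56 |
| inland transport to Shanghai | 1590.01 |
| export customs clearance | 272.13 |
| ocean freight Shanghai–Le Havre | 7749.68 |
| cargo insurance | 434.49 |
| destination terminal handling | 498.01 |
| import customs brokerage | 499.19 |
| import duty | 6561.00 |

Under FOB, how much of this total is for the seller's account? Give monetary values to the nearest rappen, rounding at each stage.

FOB: the seller bears costs until goods are on board at the origin port; the buyer bears freight, insurance and all costs thereafter.
Seller's account: goods 121352.56 + inland to port 1590.01 + export clearance 272.13 = 123214.70
Buyer's account: freight 7749.68 + insurance 434.49 + destination terminal 498.01 + brokerage 499.19 + duty 6561.00 = 15742.37

Seller's account: CHF 123214.70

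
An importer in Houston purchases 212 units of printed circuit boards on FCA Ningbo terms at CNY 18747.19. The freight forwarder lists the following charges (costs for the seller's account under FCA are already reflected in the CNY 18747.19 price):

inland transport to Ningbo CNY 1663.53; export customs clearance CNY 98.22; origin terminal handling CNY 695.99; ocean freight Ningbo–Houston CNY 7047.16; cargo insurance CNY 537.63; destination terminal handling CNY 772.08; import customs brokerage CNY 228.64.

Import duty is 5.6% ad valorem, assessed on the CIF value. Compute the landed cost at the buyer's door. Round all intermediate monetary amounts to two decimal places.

Total landed cost: CNY 29542.26

FCA: the seller delivers export-cleared goods to the carrier; the buyer bears costs from that point.
Already in the invoice (seller's account under FCA): inland to port, export clearance — exclude.
CIF value = FCA price + origin terminal + freight + insurance = 18747.19 + 695.99 + 7047.16 + 537.63 = 27027.97
Import duty = 27027.97 × 5.6% = 1513.57
Buyer bears: origin terminal 695.99 + freight 7047.16 + insurance 537.63 + destination terminal 772.08 + brokerage 228.64 + duty 1513.57 = 10795.07
Landed cost = invoice 18747.19 + 10795.07 = 29542.26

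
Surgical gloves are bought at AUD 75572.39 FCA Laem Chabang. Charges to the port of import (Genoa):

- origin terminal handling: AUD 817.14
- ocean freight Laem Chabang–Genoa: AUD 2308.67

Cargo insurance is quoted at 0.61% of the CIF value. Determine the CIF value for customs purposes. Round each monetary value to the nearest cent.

CIF value: AUD 79181.21

Let C be the CIF value. C = FCA price + pre-shipment costs + freight + 0.61% × C
C − 0.61% × C = 75572.39 + 817.14 + 2308.67
0.9939 × C = 78698.20
C = 78698.20 / 0.9939 = 79181.21
Insurance premium = 0.61% × 79181.21 = 483.01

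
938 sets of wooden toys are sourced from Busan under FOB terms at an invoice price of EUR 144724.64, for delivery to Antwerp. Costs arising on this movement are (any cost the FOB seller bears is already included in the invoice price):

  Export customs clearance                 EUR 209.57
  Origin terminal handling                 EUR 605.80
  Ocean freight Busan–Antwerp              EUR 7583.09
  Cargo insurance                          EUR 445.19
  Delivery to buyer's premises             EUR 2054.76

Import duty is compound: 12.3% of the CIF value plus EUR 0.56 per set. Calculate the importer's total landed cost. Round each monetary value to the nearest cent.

Total landed cost: EUR 174121.57

FOB: the seller bears costs until goods are on board at the origin port; the buyer bears freight, insurance and all costs thereafter.
Already in the invoice (seller's account under FOB): export clearance, origin terminal — exclude.
CIF value = FOB price + freight + insurance = 144724.64 + 7583.09 + 445.19 = 152752.92
Ad valorem component: 152752.92 × 12.3% = 18788.61
Specific component: 938 × 0.56 = 525.28
Import duty = 18788.61 + 525.28 = 19313.89
Buyer bears: freight 7583.09 + insurance 445.19 + delivery 2054.76 + duty 19313.89 = 29396.93
Landed cost = invoice 144724.64 + 29396.93 = 174121.57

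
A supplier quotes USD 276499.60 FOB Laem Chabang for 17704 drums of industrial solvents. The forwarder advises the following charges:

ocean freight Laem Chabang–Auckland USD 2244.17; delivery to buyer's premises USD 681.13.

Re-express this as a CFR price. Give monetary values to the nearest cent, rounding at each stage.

CFR price: USD 278743.77

Not relevant to the conversion: delivery — on the buyer under both terms; not part of either seller's price.
From FOB to CFR, the seller additionally bears: freight.
CFR price = 276499.60 + 2244.17 = 278743.77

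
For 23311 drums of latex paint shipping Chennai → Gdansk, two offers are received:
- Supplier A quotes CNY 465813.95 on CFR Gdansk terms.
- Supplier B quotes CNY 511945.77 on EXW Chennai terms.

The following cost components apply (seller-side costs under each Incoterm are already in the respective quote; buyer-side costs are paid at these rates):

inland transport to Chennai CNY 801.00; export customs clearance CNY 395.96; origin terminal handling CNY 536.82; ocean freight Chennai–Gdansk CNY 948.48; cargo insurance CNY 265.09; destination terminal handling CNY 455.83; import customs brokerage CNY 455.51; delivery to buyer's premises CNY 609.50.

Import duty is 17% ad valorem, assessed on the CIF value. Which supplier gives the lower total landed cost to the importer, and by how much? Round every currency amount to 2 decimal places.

Supplier A is cheaper by CNY 57112.47

Supplier A (CFR):
CIF value = CFR price + insurance = 465813.95 + 265.09 = 466079.04
Import duty = 466079.04 × 17% = 79233.44
Buyer bears (A): 265.09 + 455.83 + 455.51 + 609.50 = 1785.93
Landed cost (A) = invoice 465813.95 + 1785.93 + duty 79233.44 = 546833.32
Supplier B (EXW):
CIF value = EXW price + inland to port + export clearance + origin terminal + freight + insurance = 511945.77 + 801.00 + 395.96 + 536.82 + 948.48 + 265.09 = 514893.12
Import duty = 514893.12 × 17% = 87531.83
Buyer bears (B): 801.00 + 395.96 + 536.82 + 948.48 + 265.09 + 455.83 + 455.51 + 609.50 = 4468.19
Landed cost (B) = invoice 511945.77 + 4468.19 + duty 87531.83 = 603945.79
Difference = |546833.32 − 603945.79| = 57112.47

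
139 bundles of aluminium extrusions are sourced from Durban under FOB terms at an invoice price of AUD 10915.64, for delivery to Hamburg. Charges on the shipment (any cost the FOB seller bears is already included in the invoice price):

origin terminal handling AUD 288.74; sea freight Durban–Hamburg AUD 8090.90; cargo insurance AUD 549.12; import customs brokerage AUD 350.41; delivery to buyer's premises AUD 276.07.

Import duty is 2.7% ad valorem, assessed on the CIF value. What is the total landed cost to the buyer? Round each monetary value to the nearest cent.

Total landed cost: AUD 20710.14

FOB: the seller bears costs until goods are on board at the origin port; the buyer bears freight, insurance and all costs thereafter.
Already in the invoice (seller's account under FOB): origin terminal — exclude.
CIF value = FOB price + freight + insurance = 10915.64 + 8090.90 + 549.12 = 19555.66
Import duty = 19555.66 × 2.7% = 528.00
Buyer bears: freight 8090.90 + insurance 549.12 + brokerage 350.41 + delivery 276.07 + duty 528.00 = 9794.50
Landed cost = invoice 10915.64 + 9794.50 = 20710.14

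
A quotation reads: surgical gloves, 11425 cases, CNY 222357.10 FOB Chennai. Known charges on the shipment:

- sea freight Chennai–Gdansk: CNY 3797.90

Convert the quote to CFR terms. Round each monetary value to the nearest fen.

CFR price: CNY 226155.00

From FOB to CFR, the seller additionally bears: freight.
CFR price = 222357.10 + 3797.90 = 226155.00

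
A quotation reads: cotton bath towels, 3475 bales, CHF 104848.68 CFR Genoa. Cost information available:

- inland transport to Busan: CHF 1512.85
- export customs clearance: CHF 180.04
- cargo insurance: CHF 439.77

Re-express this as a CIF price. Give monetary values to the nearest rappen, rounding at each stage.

Not relevant to the conversion: export clearance, inland to port — on the seller under both CFR and CIF; already in the CFR price and stays in the CIF price.
From CFR to CIF, the seller additionally bears: insurance.
CIF price = 104848.68 + 439.77 = 105288.45

CIF price: CHF 105288.45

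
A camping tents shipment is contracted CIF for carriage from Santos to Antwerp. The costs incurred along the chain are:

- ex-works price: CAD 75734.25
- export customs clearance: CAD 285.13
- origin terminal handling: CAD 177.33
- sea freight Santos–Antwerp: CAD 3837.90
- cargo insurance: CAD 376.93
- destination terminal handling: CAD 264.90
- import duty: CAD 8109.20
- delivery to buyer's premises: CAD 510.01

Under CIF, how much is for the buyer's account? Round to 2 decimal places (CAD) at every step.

Buyer's account: CAD 8884.11

CIF: the seller pays costs through ocean freight and marine insurance to the destination port.
Seller's account: goods 75734.25 + export clearance 285.13 + origin terminal 177.33 + freight 3837.90 + insurance 376.93 = 80411.54
Buyer's account: destination terminal 264.90 + duty 8109.20 + delivery 510.01 = 8884.11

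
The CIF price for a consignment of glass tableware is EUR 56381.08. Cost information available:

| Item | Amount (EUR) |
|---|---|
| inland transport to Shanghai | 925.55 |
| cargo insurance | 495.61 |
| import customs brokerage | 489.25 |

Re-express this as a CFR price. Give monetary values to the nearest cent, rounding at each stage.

CFR price: EUR 55885.47

Not relevant to the conversion: inland to port — on the seller under both CIF and CFR; already in the CIF price and stays in the CFR price. brokerage — on the buyer under both terms; not part of either seller's price.
From CIF to CFR, the seller no longer bears: insurance.
CFR price = 56381.08 − 495.61 = 55885.47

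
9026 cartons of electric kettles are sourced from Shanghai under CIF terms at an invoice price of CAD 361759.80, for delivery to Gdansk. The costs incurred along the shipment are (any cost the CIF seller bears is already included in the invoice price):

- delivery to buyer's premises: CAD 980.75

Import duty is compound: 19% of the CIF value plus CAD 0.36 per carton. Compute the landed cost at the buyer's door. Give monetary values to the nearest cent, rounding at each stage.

Total landed cost: CAD 434724.27

CIF: the seller pays costs through ocean freight and marine insurance to the destination port.
The CIF price already equals the CIF value: 361759.80
Ad valorem component: 361759.80 × 19% = 68734.36
Specific component: 9026 × 0.36 = 3249.36
Import duty = 68734.36 + 3249.36 = 71983.72
Buyer bears: delivery 980.75 + duty 71983.72 = 72964.47
Landed cost = invoice 361759.80 + 72964.47 = 434724.27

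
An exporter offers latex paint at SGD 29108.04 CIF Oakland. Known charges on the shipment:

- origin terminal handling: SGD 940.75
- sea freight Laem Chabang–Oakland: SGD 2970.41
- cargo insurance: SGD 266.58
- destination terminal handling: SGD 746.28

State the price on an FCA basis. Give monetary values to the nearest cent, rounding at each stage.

Not relevant to the conversion: destination terminal — on the buyer under both terms; not part of either seller's price.
From CIF to FCA, the seller no longer bears: origin terminal, freight, insurance.
FCA price = 29108.04 − 940.75 − 2970.41 − 266.58 = 24930.30

FCA price: SGD 24930.30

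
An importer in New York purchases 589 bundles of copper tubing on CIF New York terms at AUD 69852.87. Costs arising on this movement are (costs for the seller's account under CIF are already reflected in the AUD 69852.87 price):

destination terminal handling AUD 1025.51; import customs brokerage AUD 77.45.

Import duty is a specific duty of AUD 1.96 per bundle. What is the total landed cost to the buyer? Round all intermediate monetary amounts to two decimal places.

CIF: the seller pays costs through ocean freight and marine insurance to the destination port.
The CIF price already equals the CIF value: 69852.87
Import duty = 589 × 1.96 = 1154.44
Buyer bears: destination terminal 1025.51 + brokerage 77.45 + duty 1154.44 = 2257.40
Landed cost = invoice 69852.87 + 2257.40 = 72110.27

Total landed cost: AUD 72110.27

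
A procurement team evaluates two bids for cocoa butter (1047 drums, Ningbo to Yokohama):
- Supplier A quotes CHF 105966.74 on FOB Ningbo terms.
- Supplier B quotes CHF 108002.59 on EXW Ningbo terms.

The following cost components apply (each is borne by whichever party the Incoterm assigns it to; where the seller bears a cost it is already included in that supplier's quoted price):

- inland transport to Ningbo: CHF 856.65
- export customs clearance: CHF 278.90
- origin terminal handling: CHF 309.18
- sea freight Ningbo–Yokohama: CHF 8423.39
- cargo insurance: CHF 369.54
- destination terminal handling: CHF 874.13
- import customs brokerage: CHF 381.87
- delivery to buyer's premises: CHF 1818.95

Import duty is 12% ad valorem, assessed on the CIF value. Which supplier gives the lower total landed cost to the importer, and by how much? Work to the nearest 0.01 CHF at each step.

Supplier A is cheaper by CHF 3898.25

Supplier A (FOB):
CIF value = FOB price + freight + insurance = 105966.74 + 8423.39 + 369.54 = 114759.67
Import duty = 114759.67 × 12% = 13771.16
Buyer bears (A): 8423.39 + 369.54 + 874.13 + 381.87 + 1818.95 = 11867.88
Landed cost (A) = invoice 105966.74 + 11867.88 + duty 13771.16 = 131605.78
Supplier B (EXW):
CIF value = EXW price + inland to port + export clearance + origin terminal + freight + insurance = 108002.59 + 856.65 + 278.90 + 309.18 + 8423.39 + 369.54 = 118240.25
Import duty = 118240.25 × 12% = 14188.83
Buyer bears (B): 856.65 + 278.90 + 309.18 + 8423.39 + 369.54 + 874.13 + 381.87 + 1818.95 = 13312.61
Landed cost (B) = invoice 108002.59 + 13312.61 + duty 14188.83 = 135504.03
Difference = |131605.78 − 135504.03| = 3898.25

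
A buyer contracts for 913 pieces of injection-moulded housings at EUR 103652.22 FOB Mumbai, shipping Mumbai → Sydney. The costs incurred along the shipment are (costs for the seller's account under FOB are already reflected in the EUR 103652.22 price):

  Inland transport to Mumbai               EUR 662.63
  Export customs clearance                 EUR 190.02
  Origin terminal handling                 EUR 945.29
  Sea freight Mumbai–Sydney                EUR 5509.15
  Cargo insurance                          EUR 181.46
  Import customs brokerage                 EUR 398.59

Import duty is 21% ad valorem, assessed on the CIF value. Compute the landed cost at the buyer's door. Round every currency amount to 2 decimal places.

FOB: the seller bears costs until goods are on board at the origin port; the buyer bears freight, insurance and all costs thereafter.
Already in the invoice (seller's account under FOB): inland to port, export clearance, origin terminal — exclude.
CIF value = FOB price + freight + insurance = 103652.22 + 5509.15 + 181.46 = 109342.83
Import duty = 109342.83 × 21% = 22961.99
Buyer bears: freight 5509.15 + insurance 181.46 + brokerage 398.59 + duty 22961.99 = 29051.19
Landed cost = invoice 103652.22 + 29051.19 = 132703.41

Total landed cost: EUR 132703.41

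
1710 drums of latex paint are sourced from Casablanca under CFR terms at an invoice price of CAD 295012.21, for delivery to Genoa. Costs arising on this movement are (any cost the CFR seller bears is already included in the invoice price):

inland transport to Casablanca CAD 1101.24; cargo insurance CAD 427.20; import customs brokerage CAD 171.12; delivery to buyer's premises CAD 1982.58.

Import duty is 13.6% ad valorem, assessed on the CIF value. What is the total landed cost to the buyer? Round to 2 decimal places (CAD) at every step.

CFR: the seller pays costs through ocean freight to the destination port, but not insurance.
Already in the invoice (seller's account under CFR): inland to port — exclude.
CIF value = CFR price + insurance = 295012.21 + 427.20 = 295439.41
Import duty = 295439.41 × 13.6% = 40179.76
Buyer bears: insurance 427.20 + brokerage 171.12 + delivery 1982.58 + duty 40179.76 = 42760.66
Landed cost = invoice 295012.21 + 42760.66 = 337772.87

Total landed cost: CAD 337772.87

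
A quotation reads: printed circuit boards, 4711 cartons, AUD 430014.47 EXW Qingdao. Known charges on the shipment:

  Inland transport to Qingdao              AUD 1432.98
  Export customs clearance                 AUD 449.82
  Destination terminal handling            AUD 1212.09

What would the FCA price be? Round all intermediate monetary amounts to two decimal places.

Not relevant to the conversion: destination terminal — on the buyer under both terms; not part of either seller's price.
From EXW to FCA, the seller additionally bears: inland to port, export clearance.
FCA price = 430014.47 + 1432.98 + 449.82 = 431897.27

FCA price: AUD 431897.27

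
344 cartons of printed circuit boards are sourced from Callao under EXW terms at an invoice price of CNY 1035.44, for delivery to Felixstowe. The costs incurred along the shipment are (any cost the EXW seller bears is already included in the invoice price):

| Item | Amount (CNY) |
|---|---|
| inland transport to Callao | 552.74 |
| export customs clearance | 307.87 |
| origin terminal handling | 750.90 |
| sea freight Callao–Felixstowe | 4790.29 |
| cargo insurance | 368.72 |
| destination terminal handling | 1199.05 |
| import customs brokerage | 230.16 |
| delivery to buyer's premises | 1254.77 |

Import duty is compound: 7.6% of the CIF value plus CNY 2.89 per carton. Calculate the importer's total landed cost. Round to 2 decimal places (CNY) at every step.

EXW: the seller makes goods available at their premises; the buyer bears all onward costs.
CIF value = EXW price + inland to port + export clearance + origin terminal + freight + insurance = 1035.44 + 552.74 + 307.87 + 750.90 + 4790.29 + 368.72 = 7805.96
Ad valorem component: 7805.96 × 7.6% = 593.25
Specific component: 344 × 2.89 = 994.16
Import duty = 593.25 + 994.16 = 1587.41
Buyer bears: inland to port 552.74 + export clearance 307.87 + origin terminal 750.90 + freight 4790.29 + insurance 368.72 + destination terminal 1199.05 + brokerage 230.16 + delivery 1254.77 + duty 1587.41 = 11041.91
Landed cost = invoice 1035.44 + 11041.91 = 12077.35

Total landed cost: CNY 12077.35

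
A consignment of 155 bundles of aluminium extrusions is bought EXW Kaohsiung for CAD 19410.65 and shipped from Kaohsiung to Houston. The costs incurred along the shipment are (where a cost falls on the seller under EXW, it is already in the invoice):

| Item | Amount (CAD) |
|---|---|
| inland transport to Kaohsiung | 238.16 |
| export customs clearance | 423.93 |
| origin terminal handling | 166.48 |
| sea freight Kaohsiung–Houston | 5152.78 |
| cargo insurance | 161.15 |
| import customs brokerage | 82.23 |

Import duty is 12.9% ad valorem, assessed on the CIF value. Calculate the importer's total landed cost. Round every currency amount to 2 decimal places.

EXW: the seller makes goods available at their premises; the buyer bears all onward costs.
CIF value = EXW price + inland to port + export clearance + origin terminal + freight + insurance = 19410.65 + 238.16 + 423.93 + 166.48 + 5152.78 + 161.15 = 25553.15
Import duty = 25553.15 × 12.9% = 3296.36
Buyer bears: inland to port 238.16 + export clearance 423.93 + origin terminal 166.48 + freight 5152.78 + insurance 161.15 + brokerage 82.23 + duty 3296.36 = 9521.09
Landed cost = invoice 19410.65 + 9521.09 = 28931.74

Total landed cost: CAD 28931.74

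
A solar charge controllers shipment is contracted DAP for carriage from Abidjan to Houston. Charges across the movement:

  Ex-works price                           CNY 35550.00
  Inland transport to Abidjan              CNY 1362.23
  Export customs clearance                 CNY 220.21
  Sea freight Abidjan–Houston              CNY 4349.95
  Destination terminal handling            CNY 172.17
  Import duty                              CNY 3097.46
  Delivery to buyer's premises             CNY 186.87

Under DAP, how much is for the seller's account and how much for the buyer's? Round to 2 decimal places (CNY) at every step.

DAP: the seller bears all costs to the named destination except import duty and clearance.
Seller's account: goods 35550.00 + inland to port 1362.23 + export clearance 220.21 + freight 4349.95 + destination terminal 172.17 + delivery 186.87 = 41841.43
Buyer's account: duty 3097.46 = 3097.46

Seller: CNY 41841.43; buyer: CNY 3097.46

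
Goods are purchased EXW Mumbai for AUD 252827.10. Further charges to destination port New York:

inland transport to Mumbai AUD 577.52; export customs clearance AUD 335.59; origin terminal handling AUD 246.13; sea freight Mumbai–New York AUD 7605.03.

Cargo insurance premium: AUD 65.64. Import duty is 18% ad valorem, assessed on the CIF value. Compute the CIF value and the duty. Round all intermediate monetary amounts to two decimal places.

CIF value: AUD 261657.01; import duty: AUD 47098.26

CIF = EXW price + pre-shipment costs + freight + insurance
CIF = 252827.10 + 577.52 + 335.59 + 246.13 + 7605.03 + 65.64 = 261657.01
Import duty = 261657.01 × 18% = 47098.26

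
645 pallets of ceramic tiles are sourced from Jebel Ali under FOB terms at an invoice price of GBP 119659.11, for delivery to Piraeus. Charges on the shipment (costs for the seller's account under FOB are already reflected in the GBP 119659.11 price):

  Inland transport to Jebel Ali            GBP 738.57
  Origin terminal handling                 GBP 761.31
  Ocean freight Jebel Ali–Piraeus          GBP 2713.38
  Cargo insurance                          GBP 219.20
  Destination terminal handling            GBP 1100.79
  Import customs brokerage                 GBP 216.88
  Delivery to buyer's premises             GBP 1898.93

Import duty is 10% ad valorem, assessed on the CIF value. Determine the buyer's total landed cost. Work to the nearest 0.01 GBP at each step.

Total landed cost: GBP 138067.46

FOB: the seller bears costs until goods are on board at the origin port; the buyer bears freight, insurance and all costs thereafter.
Already in the invoice (seller's account under FOB): inland to port, origin terminal — exclude.
CIF value = FOB price + freight + insurance = 119659.11 + 2713.38 + 219.20 = 122591.69
Import duty = 122591.69 × 10% = 12259.17
Buyer bears: freight 2713.38 + insurance 219.20 + destination terminal 1100.79 + brokerage 216.88 + delivery 1898.93 + duty 12259.17 = 18408.35
Landed cost = invoice 119659.11 + 18408.35 = 138067.46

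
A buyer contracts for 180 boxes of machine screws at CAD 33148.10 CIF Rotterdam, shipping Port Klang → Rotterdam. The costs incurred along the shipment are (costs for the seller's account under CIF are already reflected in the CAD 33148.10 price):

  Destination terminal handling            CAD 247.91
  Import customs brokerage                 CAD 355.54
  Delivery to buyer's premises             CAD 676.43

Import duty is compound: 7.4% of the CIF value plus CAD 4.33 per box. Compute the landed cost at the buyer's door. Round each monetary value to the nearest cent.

CIF: the seller pays costs through ocean freight and marine insurance to the destination port.
The CIF price already equals the CIF value: 33148.10
Ad valorem component: 33148.10 × 7.4% = 2452.96
Specific component: 180 × 4.33 = 779.40
Import duty = 2452.96 + 779.40 = 3232.36
Buyer bears: destination terminal 247.91 + brokerage 355.54 + delivery 676.43 + duty 3232.36 = 4512.24
Landed cost = invoice 33148.10 + 4512.24 = 37660.34

Total landed cost: CAD 37660.34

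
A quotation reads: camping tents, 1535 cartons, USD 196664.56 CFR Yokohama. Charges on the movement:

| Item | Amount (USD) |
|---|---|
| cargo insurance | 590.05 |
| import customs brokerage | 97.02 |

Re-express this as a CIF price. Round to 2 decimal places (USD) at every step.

Not relevant to the conversion: brokerage — on the buyer under both terms; not part of either seller's price.
From CFR to CIF, the seller additionally bears: insurance.
CIF price = 196664.56 + 590.05 = 197254.61

CIF price: USD 197254.61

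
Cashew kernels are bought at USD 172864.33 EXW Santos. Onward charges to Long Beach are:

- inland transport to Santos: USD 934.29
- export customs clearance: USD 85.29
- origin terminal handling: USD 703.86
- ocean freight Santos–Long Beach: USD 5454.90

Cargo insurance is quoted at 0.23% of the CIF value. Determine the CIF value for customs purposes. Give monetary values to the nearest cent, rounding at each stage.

CIF value: USD 180457.72

Let C be the CIF value. C = EXW price + pre-shipment costs + freight + 0.23% × C
C − 0.23% × C = 172864.33 + 934.29 + 85.29 + 703.86 + 5454.90
0.9977 × C = 180042.67
C = 180042.67 / 0.9977 = 180457.72
Insurance premium = 0.23% × 180457.72 = 415.05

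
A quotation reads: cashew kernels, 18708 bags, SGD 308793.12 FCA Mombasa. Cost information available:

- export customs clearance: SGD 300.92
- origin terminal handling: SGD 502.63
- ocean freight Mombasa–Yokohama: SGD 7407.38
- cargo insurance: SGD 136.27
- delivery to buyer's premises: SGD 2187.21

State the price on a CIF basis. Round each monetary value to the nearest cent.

CIF price: SGD 316839.40

Not relevant to the conversion: export clearance — on the seller under both FCA and CIF; already in the FCA price and stays in the CIF price. delivery — on the buyer under both terms; not part of either seller's price.
From FCA to CIF, the seller additionally bears: origin terminal, freight, insurance.
CIF price = 308793.12 + 502.63 + 7407.38 + 136.27 = 316839.40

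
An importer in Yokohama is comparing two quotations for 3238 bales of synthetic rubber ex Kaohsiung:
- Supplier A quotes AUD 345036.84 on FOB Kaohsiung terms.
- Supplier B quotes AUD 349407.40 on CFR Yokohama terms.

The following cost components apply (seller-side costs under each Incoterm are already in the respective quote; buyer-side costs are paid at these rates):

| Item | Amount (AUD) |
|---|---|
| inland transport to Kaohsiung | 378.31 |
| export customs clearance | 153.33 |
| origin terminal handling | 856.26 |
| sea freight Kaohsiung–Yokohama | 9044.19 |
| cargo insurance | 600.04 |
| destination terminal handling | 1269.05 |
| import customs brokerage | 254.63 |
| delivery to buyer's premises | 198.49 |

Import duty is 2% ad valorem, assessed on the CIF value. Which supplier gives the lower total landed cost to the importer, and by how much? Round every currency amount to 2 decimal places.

Supplier A (FOB):
CIF value = FOB price + freight + insurance = 345036.84 + 9044.19 + 600.04 = 354681.07
Import duty = 354681.07 × 2% = 7093.62
Buyer bears (A): 9044.19 + 600.04 + 1269.05 + 254.63 + 198.49 = 11366.40
Landed cost (A) = invoice 345036.84 + 11366.40 + duty 7093.62 = 363496.86
Supplier B (CFR):
CIF value = CFR price + insurance = 349407.40 + 600.04 = 350007.44
Import duty = 350007.44 × 2% = 7000.15
Buyer bears (B): 600.04 + 1269.05 + 254.63 + 198.49 = 2322.21
Landed cost (B) = invoice 349407.40 + 2322.21 + duty 7000.15 = 358729.76
Difference = |363496.86 − 358729.76| = 4767.10

Supplier B is cheaper by AUD 4767.10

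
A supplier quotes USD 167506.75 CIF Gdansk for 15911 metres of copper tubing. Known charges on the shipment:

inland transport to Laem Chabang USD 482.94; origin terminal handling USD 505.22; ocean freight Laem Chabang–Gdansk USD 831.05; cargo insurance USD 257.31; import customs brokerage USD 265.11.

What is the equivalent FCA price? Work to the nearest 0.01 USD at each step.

Not relevant to the conversion: inland to port — on the seller under both CIF and FCA; already in the CIF price and stays in the FCA price. brokerage — on the buyer under both terms; not part of either seller's price.
From CIF to FCA, the seller no longer bears: origin terminal, freight, insurance.
FCA price = 167506.75 − 505.22 − 831.05 − 257.31 = 165913.17

FCA price: USD 165913.17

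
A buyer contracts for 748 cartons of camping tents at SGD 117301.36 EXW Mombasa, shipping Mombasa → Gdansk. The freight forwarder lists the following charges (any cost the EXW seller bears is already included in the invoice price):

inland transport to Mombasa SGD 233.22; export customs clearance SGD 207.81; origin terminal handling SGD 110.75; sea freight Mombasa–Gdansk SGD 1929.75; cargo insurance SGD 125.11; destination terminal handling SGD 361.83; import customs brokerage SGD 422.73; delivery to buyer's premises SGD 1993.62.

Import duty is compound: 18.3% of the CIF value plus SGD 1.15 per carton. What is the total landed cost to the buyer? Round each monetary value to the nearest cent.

EXW: the seller makes goods available at their premises; the buyer bears all onward costs.
CIF value = EXW price + inland to port + export clearance + origin terminal + freight + insurance = 117301.36 + 233.22 + 207.81 + 110.75 + 1929.75 + 125.11 = 119908.00
Ad valorem component: 119908.00 × 18.3% = 21943.16
Specific component: 748 × 1.15 = 860.20
Import duty = 21943.16 + 860.20 = 22803.36
Buyer bears: inland to port 233.22 + export clearance 207.81 + origin terminal 110.75 + freight 1929.75 + insurance 125.11 + destination terminal 361.83 + brokerage 422.73 + delivery 1993.62 + duty 22803.36 = 28188.18
Landed cost = invoice 117301.36 + 28188.18 = 145489.54

Total landed cost: SGD 145489.54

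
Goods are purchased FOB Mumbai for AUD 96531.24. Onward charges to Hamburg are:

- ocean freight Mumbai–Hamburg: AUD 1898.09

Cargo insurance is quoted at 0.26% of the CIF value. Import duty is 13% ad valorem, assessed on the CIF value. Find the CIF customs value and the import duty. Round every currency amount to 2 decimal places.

CIF value: AUD 98685.91; import duty: AUD 12829.17

Let C be the CIF value. C = FOB price + freight + 0.26% × C
C − 0.26% × C = 96531.24 + 1898.09
0.9974 × C = 98429.33
C = 98429.33 / 0.9974 = 98685.91
Insurance premium = 0.26% × 98685.91 = 256.58
Import duty = 98685.91 × 13% = 12829.17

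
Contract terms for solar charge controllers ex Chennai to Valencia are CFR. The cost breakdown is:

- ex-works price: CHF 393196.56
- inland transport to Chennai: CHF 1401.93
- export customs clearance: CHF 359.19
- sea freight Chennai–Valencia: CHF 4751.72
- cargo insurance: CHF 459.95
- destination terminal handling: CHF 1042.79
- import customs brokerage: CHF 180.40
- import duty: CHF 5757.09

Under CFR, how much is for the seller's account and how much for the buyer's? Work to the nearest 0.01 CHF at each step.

CFR: the seller pays costs through ocean freight to the destination port, but not insurance.
Seller's account: goods 393196.56 + inland to port 1401.93 + export clearance 359.19 + freight 4751.72 = 399709.40
Buyer's account: insurance 459.95 + destination terminal 1042.79 + brokerage 180.40 + duty 5757.09 = 7440.23

Seller: CHF 399709.40; buyer: CHF 7440.23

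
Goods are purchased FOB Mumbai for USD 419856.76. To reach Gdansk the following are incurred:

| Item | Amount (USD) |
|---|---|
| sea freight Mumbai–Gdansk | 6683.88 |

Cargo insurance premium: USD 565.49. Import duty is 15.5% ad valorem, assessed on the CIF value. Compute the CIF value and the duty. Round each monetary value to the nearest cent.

CIF = FOB price + freight + insurance
CIF = 419856.76 + 6683.88 + 565.49 = 427106.13
Import duty = 427106.13 × 15.5% = 66201.45

CIF value: USD 427106.13; import duty: USD 66201.45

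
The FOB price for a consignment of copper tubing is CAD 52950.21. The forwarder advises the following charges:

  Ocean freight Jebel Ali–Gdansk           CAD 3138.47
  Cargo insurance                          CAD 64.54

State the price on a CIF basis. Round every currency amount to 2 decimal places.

From FOB to CIF, the seller additionally bears: freight, insurance.
CIF price = 52950.21 + 3138.47 + 64.54 = 56153.22

CIF price: CAD 56153.22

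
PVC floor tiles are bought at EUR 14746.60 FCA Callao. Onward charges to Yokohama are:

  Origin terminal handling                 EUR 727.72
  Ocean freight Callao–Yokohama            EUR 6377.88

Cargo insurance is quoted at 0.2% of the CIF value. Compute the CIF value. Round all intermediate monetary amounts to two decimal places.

CIF value: EUR 21895.99

Let C be the CIF value. C = FCA price + pre-shipment costs + freight + 0.2% × C
C − 0.2% × C = 14746.60 + 727.72 + 6377.88
0.998 × C = 21852.20
C = 21852.20 / 0.998 = 21895.99
Insurance premium = 0.2% × 21895.99 = 43.79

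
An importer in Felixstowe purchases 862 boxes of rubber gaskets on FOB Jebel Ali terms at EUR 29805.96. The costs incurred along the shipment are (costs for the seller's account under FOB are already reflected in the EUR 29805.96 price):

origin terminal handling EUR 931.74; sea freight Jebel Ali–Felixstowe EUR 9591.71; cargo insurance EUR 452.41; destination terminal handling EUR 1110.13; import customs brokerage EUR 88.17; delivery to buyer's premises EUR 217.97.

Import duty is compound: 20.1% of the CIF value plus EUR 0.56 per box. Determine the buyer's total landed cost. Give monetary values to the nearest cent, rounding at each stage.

FOB: the seller bears costs until goods are on board at the origin port; the buyer bears freight, insurance and all costs thereafter.
Already in the invoice (seller's account under FOB): origin terminal — exclude.
CIF value = FOB price + freight + insurance = 29805.96 + 9591.71 + 452.41 = 39850.08
Ad valorem component: 39850.08 × 20.1% = 8009.87
Specific component: 862 × 0.56 = 482.72
Import duty = 8009.87 + 482.72 = 8492.59
Buyer bears: freight 9591.71 + insurance 452.41 + destination terminal 1110.13 + brokerage 88.17 + delivery 217.97 + duty 8492.59 = 19952.98
Landed cost = invoice 29805.96 + 19952.98 = 49758.94

Total landed cost: EUR 49758.94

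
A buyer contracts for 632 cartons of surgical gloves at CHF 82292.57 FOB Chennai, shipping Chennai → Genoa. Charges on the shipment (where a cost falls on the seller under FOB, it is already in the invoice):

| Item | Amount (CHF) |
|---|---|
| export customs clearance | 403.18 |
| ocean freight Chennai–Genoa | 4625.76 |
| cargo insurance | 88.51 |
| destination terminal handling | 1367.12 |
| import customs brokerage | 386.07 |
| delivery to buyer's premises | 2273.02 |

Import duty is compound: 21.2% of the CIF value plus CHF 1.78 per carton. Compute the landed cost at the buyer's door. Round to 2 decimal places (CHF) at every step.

FOB: the seller bears costs until goods are on board at the origin port; the buyer bears freight, insurance and all costs thereafter.
Already in the invoice (seller's account under FOB): export clearance — exclude.
CIF value = FOB price + freight + insurance = 82292.57 + 4625.76 + 88.51 = 87006.84
Ad valorem component: 87006.84 × 21.2% = 18445.45
Specific component: 632 × 1.78 = 1124.96
Import duty = 18445.45 + 1124.96 = 19570.41
Buyer bears: freight 4625.76 + insurance 88.51 + destination terminal 1367.12 + brokerage 386.07 + delivery 2273.02 + duty 19570.41 = 28310.89
Landed cost = invoice 82292.57 + 28310.89 = 110603.46

Total landed cost: CHF 110603.46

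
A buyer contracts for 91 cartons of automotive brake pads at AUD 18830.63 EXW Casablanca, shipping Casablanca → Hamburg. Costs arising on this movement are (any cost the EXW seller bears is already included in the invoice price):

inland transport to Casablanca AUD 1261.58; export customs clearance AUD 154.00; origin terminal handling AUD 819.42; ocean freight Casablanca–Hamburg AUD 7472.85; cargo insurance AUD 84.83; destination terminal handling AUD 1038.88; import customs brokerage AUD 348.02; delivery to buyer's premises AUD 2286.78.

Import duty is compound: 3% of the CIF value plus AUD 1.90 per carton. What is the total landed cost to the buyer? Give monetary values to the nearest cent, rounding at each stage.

Total landed cost: AUD 33328.59

EXW: the seller makes goods available at their premises; the buyer bears all onward costs.
CIF value = EXW price + inland to port + export clearance + origin terminal + freight + insurance = 18830.63 + 1261.58 + 154.00 + 819.42 + 7472.85 + 84.83 = 28623.31
Ad valorem component: 28623.31 × 3% = 858.70
Specific component: 91 × 1.90 = 172.90
Import duty = 858.70 + 172.90 = 1031.60
Buyer bears: inland to port 1261.58 + export clearance 154.00 + origin terminal 819.42 + freight 7472.85 + insurance 84.83 + destination terminal 1038.88 + brokerage 348.02 + delivery 2286.78 + duty 1031.60 = 14497.96
Landed cost = invoice 18830.63 + 14497.96 = 33328.59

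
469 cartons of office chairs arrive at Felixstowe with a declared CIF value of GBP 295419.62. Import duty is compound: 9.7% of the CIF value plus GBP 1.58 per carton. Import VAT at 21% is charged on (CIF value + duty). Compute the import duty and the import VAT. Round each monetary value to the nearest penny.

Import duty: GBP 29396.72; import VAT: GBP 68211.43

Ad valorem component: 295419.62 × 9.7% = 28655.70
Specific component: 469 × 1.58 = 741.02
Import duty = 28655.70 + 741.02 = 29396.72
VAT base = CIF + duty = 295419.62 + 29396.72 = 324816.34
Import VAT = 324816.34 × 21% = 68211.43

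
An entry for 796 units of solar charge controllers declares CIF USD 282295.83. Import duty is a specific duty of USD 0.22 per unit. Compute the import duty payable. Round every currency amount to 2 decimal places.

Import duty = 796 × 0.22 = 175.12

Import duty: USD 175.12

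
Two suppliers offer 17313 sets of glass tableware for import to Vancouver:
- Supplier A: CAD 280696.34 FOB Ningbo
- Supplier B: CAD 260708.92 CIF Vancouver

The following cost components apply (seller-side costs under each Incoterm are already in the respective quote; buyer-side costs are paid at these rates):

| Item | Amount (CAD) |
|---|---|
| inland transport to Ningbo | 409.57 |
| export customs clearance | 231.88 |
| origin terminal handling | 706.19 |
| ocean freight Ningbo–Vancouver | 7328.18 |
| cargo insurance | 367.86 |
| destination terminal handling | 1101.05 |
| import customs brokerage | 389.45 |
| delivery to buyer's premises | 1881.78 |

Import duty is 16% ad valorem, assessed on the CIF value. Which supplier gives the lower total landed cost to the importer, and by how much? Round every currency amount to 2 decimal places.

Supplier B is cheaper by CAD 32112.81

Supplier A (FOB):
CIF value = FOB price + freight + insurance = 280696.34 + 7328.18 + 367.86 = 288392.38
Import duty = 288392.38 × 16% = 46142.78
Buyer bears (A): 7328.18 + 367.86 + 1101.05 + 389.45 + 1881.78 = 11068.32
Landed cost (A) = invoice 280696.34 + 11068.32 + duty 46142.78 = 337907.44
Supplier B (CIF):
The CIF price already equals the CIF value: 260708.92
Import duty = 260708.92 × 16% = 41713.43
Buyer bears (B): 1101.05 + 389.45 + 1881.78 = 3372.28
Landed cost (B) = invoice 260708.92 + 3372.28 + duty 41713.43 = 305794.63
Difference = |337907.44 − 305794.63| = 32112.81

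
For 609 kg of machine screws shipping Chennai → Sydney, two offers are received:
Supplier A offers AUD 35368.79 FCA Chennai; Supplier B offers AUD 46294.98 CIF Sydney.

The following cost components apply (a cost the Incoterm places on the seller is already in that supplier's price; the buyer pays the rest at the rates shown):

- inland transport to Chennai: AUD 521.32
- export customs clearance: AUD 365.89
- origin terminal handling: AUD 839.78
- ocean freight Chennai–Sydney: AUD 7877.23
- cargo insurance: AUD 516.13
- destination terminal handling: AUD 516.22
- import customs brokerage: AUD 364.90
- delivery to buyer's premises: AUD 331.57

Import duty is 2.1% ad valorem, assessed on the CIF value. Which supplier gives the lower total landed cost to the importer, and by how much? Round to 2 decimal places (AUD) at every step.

Supplier A (FCA):
CIF value = FCA price + origin terminal + freight + insurance = 35368.79 + 839.78 + 7877.23 + 516.13 = 44601.93
Import duty = 44601.93 × 2.1% = 936.64
Buyer bears (A): 839.78 + 7877.23 + 516.13 + 516.22 + 364.90 + 331.57 = 10445.83
Landed cost (A) = invoice 35368.79 + 10445.83 + duty 936.64 = 46751.26
Supplier B (CIF):
The CIF price already equals the CIF value: 46294.98
Import duty = 46294.98 × 2.1% = 972.19
Buyer bears (B): 516.22 + 364.90 + 331.57 = 1212.69
Landed cost (B) = invoice 46294.98 + 1212.69 + duty 972.19 = 48479.86
Difference = |46751.26 − 48479.86| = 1728.60

Supplier A is cheaper by AUD 1728.60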